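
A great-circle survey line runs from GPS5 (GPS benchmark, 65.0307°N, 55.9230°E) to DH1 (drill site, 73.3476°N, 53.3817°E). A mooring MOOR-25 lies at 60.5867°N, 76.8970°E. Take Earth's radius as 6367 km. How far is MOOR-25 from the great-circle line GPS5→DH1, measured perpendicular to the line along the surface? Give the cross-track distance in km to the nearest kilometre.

1094 km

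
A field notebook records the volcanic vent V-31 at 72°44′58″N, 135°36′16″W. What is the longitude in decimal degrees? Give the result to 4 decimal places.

135.6044°W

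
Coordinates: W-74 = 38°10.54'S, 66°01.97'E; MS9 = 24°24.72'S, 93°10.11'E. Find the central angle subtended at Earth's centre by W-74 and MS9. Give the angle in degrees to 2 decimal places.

W-74: φ = -38.17567°, λ = +66.03283°
MS9: φ = -24.41200°, λ = +93.16850°
Δφ = 13.7637°,  Δλ = 27.1357°
a = sin²(Δφ/2) + cos φ₁ cos φ₂ sin²(Δλ/2) = 0.053754
c = 2·arcsin(√a) = 0.467955 rad = 26.8119°

26.81°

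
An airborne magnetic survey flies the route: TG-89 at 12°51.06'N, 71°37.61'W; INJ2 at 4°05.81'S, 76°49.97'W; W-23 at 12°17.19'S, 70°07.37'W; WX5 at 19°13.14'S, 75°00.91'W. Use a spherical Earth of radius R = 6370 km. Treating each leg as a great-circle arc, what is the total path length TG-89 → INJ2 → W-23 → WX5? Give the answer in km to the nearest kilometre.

4073 km

TG-89: φ = +12.85100°, λ = -71.62683°
INJ2: φ = -4.09683°, λ = -76.83283°
W-23: φ = -12.28650°, λ = -70.12283°
WX5: φ = -19.21900°, λ = -75.01517°
TG-89→INJ2: c = 0.309260 rad, d = 1969.99 km
INJ2→W-23: c = 0.183965 rad, d = 1171.85 km
W-23→WX5: c = 0.146229 rad, d = 931.48 km
Total = 1969.99 + 1171.85 + 931.48 = 4073.32 km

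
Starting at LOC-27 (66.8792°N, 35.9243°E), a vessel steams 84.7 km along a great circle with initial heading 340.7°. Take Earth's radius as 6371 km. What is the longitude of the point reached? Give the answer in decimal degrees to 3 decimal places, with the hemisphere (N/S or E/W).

35.264°E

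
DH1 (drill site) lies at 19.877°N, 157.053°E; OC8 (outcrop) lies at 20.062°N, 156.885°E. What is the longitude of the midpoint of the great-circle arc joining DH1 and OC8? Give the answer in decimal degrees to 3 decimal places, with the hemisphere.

156.969°E

Bx = cos φ₂ cos Δλ = 0.939318,  By = cos φ₂ sin Δλ = -0.002754
φₘ = atan2(sin φ₁ + sin φ₂, √((cos φ₁ + Bx)² + By²)) = 19.96952°
λₘ = λ₁ + atan2(By, cos φ₁ + Bx) = 156.96905°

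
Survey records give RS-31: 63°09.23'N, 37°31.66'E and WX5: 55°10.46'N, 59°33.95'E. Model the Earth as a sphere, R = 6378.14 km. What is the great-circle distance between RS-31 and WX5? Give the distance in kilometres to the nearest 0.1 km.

1527.1 km

RS-31: φ = +63.15383°, λ = +37.52767°
WX5: φ = +55.17433°, λ = +59.56583°
Δφ = -7.9795°,  Δλ = 22.0382°
a = sin²(Δφ/2) + cos φ₁ cos φ₂ sin²(Δλ/2) = 0.014263
c = 2·arcsin(√a) = 0.239426 rad = 13.7181°
d = R·c = 6378.14 × 0.239426 = 1527.1 km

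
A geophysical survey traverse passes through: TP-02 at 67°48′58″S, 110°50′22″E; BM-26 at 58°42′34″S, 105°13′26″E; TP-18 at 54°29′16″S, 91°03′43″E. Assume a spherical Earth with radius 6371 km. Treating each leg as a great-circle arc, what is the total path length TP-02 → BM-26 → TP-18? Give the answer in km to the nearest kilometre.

2033 km

TP-02: φ = -67.81611°, λ = +110.83944°
BM-26: φ = -58.70944°, λ = +105.22389°
TP-18: φ = -54.48778°, λ = +91.06194°
TP-02→BM-26: c = 0.164781 rad, d = 1049.82 km
BM-26→TP-18: c = 0.154311 rad, d = 983.12 km
Total = 1049.82 + 983.12 = 2032.94 km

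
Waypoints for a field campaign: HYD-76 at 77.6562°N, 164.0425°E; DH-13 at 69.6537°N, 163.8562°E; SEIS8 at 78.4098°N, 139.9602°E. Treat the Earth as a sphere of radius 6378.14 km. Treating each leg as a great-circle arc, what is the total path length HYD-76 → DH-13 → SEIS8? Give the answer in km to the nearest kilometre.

HYD-76→DH-13: c = 0.139673 rad, d = 890.85 km
DH-13→SEIS8: c = 0.188120 rad, d = 1199.86 km
Total = 890.85 + 1199.86 = 2090.71 km

2091 km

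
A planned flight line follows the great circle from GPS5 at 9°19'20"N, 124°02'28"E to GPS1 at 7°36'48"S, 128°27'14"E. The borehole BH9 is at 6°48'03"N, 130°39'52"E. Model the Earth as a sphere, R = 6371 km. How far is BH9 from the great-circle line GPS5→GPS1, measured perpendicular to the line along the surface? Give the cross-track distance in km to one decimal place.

637.5 km

GPS5: φ = +9.32222°, λ = +124.04111°
GPS1: φ = -7.61333°, λ = +128.45389°
BH9: φ = +6.80083°, λ = +130.66444°
δ₁₃ = central angle GPS5→BH9 = 0.122615 rad  (haversine)
θ₁₃ = bearing GPS5→BH9 = 110.543°,  θ₁₂ = bearing GPS5→GPS1 = 165.306°
dₓₜ = R·arcsin(sin δ₁₃ · sin(θ₁₃ − θ₁₂)) = 6371·arcsin(0.12231·sin(-54.763°)) = -637.511 km
|dₓₜ| = 637.511 km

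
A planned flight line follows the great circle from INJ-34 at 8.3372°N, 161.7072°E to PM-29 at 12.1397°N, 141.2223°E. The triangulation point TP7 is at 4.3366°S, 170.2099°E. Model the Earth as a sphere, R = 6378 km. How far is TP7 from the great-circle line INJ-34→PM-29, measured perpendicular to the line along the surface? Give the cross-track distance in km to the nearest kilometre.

1161 km

δ₁₃ = central angle INJ-34→TP7 = 0.266148 rad  (haversine)
θ₁₃ = bearing INJ-34→TP7 = 145.907°,  θ₁₂ = bearing INJ-34→PM-29 = 282.409°
dₓₜ = R·arcsin(sin δ₁₃ · sin(θ₁₃ − θ₁₂)) = 6378·arcsin(0.26302·sin(-136.503°)) = -1161.075 km
|dₓₜ| = 1161.075 km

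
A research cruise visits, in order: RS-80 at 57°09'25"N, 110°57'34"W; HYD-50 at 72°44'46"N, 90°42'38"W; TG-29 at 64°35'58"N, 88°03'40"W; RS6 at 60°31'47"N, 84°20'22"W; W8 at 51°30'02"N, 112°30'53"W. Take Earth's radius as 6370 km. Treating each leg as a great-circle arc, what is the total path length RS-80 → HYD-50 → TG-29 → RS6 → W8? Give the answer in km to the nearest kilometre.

5353 km

RS-80: φ = +57.15694°, λ = -110.95944°
HYD-50: φ = +72.74611°, λ = -90.71056°
TG-29: φ = +64.59944°, λ = -88.06111°
RS6: φ = +60.52972°, λ = -84.33944°
W8: φ = +51.50056°, λ = -112.51472°
RS-80→HYD-50: c = 0.306909 rad, d = 1955.01 km
HYD-50→TG-29: c = 0.143143 rad, d = 911.82 km
TG-29→RS6: c = 0.077046 rad, d = 490.79 km
RS6→W8: c = 0.313307 rad, d = 1995.77 km
Total = 1955.01 + 911.82 + 490.79 + 1995.77 = 5353.38 km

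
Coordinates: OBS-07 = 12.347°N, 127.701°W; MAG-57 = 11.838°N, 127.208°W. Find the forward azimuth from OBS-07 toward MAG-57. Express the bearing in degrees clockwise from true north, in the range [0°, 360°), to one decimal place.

136.5°

Δλ = 0.4930°
y = sin Δλ · cos φ₂ = 0.008421
x = cos φ₁ sin φ₂ − sin φ₁ cos φ₂ cos Δλ = -0.008876
θ = atan2(y, x) = 136.5051° → 136.5051° (mod 360°)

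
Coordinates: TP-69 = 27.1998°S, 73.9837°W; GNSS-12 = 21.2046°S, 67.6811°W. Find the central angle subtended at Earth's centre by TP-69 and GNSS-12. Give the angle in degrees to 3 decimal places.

8.303°

Δφ = 5.9952°,  Δλ = 6.3026°
a = sin²(Δφ/2) + cos φ₁ cos φ₂ sin²(Δλ/2) = 0.005241
c = 2·arcsin(√a) = 0.144910 rad = 8.3027°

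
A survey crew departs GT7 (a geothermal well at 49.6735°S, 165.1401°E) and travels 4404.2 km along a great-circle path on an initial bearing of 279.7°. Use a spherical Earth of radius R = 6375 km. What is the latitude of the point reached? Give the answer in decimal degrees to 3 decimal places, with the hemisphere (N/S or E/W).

31.204°S

δ = d/R = 4404.2/6375 = 0.690855 rad
φ₂ = arcsin(sin φ₁ cos δ + cos φ₁ sin δ cos θ)
   = arcsin(-0.76237·0.77070 + 0.64714·0.63720·0.16849) = -31.20364°
λ₂ = λ₁ + atan2(sin θ sin δ cos φ₁, cos δ − sin φ₁ sin φ₂) = 117.89035°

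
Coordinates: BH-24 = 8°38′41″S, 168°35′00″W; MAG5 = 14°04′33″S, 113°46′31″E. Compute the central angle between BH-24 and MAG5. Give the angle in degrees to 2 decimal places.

BH-24: φ = -8.64472°, λ = -168.58333°
MAG5: φ = -14.07583°, λ = +113.77528°
Δφ = -5.4311°,  Δλ = -77.6414°
a = sin²(Δφ/2) + cos φ₁ cos φ₂ sin²(Δλ/2) = 0.379100
c = 2·arcsin(√a) = 1.326575 rad = 76.0072°

76.01°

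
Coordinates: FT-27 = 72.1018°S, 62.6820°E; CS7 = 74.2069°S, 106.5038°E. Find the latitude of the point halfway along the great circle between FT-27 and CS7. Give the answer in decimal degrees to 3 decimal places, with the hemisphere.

74.305°S

Bx = cos φ₂ cos Δλ = 0.196366,  By = cos φ₂ sin Δλ = 0.188451
φₘ = atan2(sin φ₁ + sin φ₂, √((cos φ₁ + Bx)² + By²)) = -74.30468°
λₘ = λ₁ + atan2(By, cos φ₁ + Bx) = 83.19483°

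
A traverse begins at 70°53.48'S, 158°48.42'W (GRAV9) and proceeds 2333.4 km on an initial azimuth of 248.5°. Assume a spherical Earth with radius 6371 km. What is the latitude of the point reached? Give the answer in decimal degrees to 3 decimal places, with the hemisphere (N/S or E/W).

GRAV9: φ = -70.89133°, λ = -158.80700°
δ = d/R = 2333.4/6371 = 0.366253 rad
φ₂ = arcsin(sin φ₁ cos δ + cos φ₁ sin δ cos θ)
   = arcsin(-0.94490·0.93368 + 0.32736·0.35812·-0.36650) = -67.69795°
λ₂ = λ₁ + atan2(sin θ sin δ cos φ₁, cos δ − sin φ₁ sin φ₂) = 139.78803°

67.698°S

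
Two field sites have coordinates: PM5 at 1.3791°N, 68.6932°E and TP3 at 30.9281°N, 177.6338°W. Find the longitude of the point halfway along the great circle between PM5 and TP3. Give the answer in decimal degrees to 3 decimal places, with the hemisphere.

118.862°E

Bx = cos φ₂ cos Δλ = -0.344426,  By = cos φ₂ sin Δλ = 0.785630
φₘ = atan2(sin φ₁ + sin φ₂, √((cos φ₁ + Bx)² + By²)) = 27.74043°
λₘ = λ₁ + atan2(By, cos φ₁ + Bx) = 118.86211°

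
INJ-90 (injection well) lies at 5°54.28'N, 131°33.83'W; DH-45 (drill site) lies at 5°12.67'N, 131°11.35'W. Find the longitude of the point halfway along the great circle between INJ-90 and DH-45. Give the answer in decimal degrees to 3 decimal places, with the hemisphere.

INJ-90: φ = +5.90467°, λ = -131.56383°
DH-45: φ = +5.21117°, λ = -131.18917°
Bx = cos φ₂ cos Δλ = 0.995845,  By = cos φ₂ sin Δλ = 0.006512
φₘ = atan2(sin φ₁ + sin φ₂, √((cos φ₁ + Bx)² + By²)) = 5.55795°
λₘ = λ₁ + atan2(By, cos φ₁ + Bx) = -131.37639°

131.376°W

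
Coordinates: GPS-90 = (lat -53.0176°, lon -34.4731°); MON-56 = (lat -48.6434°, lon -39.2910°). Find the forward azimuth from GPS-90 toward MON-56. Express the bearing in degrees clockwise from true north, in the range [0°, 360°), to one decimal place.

Δλ = -4.8179°
y = sin Δλ · cos φ₂ = -0.055495
x = cos φ₁ sin φ₂ − sin φ₁ cos φ₂ cos Δλ = 0.074405
θ = atan2(y, x) = -36.7175° → 323.2825° (mod 360°)

323.3°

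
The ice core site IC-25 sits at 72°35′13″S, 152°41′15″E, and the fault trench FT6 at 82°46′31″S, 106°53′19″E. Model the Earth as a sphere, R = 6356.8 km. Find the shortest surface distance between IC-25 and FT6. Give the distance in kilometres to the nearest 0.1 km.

IC-25: φ = -72.58694°, λ = +152.68750°
FT6: φ = -82.77528°, λ = +106.88861°
Δφ = -10.1883°,  Δλ = -45.7989°
a = sin²(Δφ/2) + cos φ₁ cos φ₂ sin²(Δλ/2) = 0.013583
c = 2·arcsin(√a) = 0.233619 rad = 13.3854°
d = R·c = 6356.8 × 0.233619 = 1485.1 km

1485.1 km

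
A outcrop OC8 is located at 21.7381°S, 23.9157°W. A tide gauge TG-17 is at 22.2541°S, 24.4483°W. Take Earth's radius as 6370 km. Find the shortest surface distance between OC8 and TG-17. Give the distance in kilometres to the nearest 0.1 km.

79.4 km

Δφ = -0.5160°,  Δλ = -0.5326°
a = sin²(Δφ/2) + cos φ₁ cos φ₂ sin²(Δλ/2) = 0.000039
c = 2·arcsin(√a) = 0.012466 rad = 0.7142°
d = R·c = 6370 × 0.012466 = 79.4 km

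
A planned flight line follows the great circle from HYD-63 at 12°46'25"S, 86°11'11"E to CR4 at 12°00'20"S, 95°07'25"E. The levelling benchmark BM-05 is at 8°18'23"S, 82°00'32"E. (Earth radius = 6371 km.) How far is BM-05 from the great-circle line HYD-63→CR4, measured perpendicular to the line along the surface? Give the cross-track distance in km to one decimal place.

524.4 km

HYD-63: φ = -12.77361°, λ = +86.18639°
CR4: φ = -12.00556°, λ = +95.12361°
BM-05: φ = -8.30639°, λ = +82.00889°
δ₁₃ = central angle HYD-63→BM-05 = 0.105897 rad  (haversine)
θ₁₃ = bearing HYD-63→BM-05 = 317.003°,  θ₁₂ = bearing HYD-63→CR4 = 85.942°
dₓₜ = R·arcsin(sin δ₁₃ · sin(θ₁₃ − θ₁₂)) = 6371·arcsin(0.10570·sin(231.061°)) = -524.378 km
|dₓₜ| = 524.378 km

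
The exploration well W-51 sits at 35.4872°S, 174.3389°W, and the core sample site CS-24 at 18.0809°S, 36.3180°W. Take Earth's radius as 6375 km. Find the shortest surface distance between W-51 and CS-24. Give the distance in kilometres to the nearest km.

Δφ = 17.4063°,  Δλ = 138.0209°
a = sin²(Δφ/2) + cos φ₁ cos φ₂ sin²(Δλ/2) = 0.697620
c = 2·arcsin(√a) = 1.977126 rad = 113.2810°
d = R·c = 6375 × 1.977126 = 12604.2 km

12604 km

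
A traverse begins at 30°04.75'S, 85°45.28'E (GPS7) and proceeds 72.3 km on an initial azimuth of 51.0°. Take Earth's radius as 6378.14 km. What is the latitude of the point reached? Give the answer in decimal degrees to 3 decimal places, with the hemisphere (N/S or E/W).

GPS7: φ = -30.07917°, λ = +85.75467°
δ = d/R = 72.3/6378.14 = 0.011336 rad
φ₂ = arcsin(sin φ₁ cos δ + cos φ₁ sin δ cos θ)
   = arcsin(-0.50120·0.99994 + 0.86533·0.01134·0.62932) = -29.66916°
λ₂ = λ₁ + atan2(sin θ sin δ cos φ₁, cos δ − sin φ₁ sin φ₂) = 86.33556°

29.669°S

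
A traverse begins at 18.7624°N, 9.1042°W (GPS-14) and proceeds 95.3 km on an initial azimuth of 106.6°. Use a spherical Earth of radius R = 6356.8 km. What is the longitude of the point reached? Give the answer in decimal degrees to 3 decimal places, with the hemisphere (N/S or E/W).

8.236°W

δ = d/R = 95.3/6356.8 = 0.014992 rad
φ₂ = arcsin(sin φ₁ cos δ + cos φ₁ sin δ cos θ)
   = arcsin(0.32164·0.99989 + 0.94686·0.01499·-0.28569) = 18.51501°
λ₂ = λ₁ + atan2(sin θ sin δ cos φ₁, cos δ − sin φ₁ sin φ₂) = -8.23610°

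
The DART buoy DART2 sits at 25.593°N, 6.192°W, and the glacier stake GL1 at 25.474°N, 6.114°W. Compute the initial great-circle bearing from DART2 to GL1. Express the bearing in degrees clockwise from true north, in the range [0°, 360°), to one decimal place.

Δλ = 0.0780°
y = sin Δλ · cos φ₂ = 0.001229
x = cos φ₁ sin φ₂ − sin φ₁ cos φ₂ cos Δλ = -0.002077
θ = atan2(y, x) = 149.3812° → 149.3812° (mod 360°)

149.4°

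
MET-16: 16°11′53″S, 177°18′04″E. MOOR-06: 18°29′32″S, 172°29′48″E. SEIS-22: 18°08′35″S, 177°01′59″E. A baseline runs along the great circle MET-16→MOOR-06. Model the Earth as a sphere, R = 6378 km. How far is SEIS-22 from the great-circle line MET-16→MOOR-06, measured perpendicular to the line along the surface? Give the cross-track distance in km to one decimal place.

MET-16: φ = -16.19806°, λ = +177.30111°
MOOR-06: φ = -18.49222°, λ = +172.49667°
SEIS-22: φ = -18.14306°, λ = +177.03306°
δ₁₃ = central angle MET-16→SEIS-22 = 0.034240 rad  (haversine)
θ₁₃ = bearing MET-16→SEIS-22 = 187.462°,  θ₁₂ = bearing MET-16→MOOR-06 = 242.721°
dₓₜ = R·arcsin(sin δ₁₃ · sin(θ₁₃ − θ₁₂)) = 6378·arcsin(0.03423·sin(-55.259°)) = -179.440 km
|dₓₜ| = 179.440 km

179.4 km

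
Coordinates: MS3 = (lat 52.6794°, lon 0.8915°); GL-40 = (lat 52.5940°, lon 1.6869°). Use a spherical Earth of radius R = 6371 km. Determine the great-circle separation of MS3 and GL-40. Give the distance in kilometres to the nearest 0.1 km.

54.5 km

Δφ = -0.0854°,  Δλ = 0.7954°
a = sin²(Δφ/2) + cos φ₁ cos φ₂ sin²(Δλ/2) = 0.000018
c = 2·arcsin(√a) = 0.008556 rad = 0.4902°
d = R·c = 6371 × 0.008556 = 54.5 km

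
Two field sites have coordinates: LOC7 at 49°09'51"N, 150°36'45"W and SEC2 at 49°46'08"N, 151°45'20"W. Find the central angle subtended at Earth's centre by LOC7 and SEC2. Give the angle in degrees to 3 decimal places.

0.958°

LOC7: φ = +49.16417°, λ = -150.61250°
SEC2: φ = +49.76889°, λ = -151.75556°
Δφ = 0.6047°,  Δλ = -1.1431°
a = sin²(Δφ/2) + cos φ₁ cos φ₂ sin²(Δλ/2) = 0.000070
c = 2·arcsin(√a) = 0.016718 rad = 0.9579°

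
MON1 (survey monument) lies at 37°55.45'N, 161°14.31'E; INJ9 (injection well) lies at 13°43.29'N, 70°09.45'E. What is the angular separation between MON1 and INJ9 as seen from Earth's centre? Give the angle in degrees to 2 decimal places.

82.45°

MON1: φ = +37.92417°, λ = +161.23850°
INJ9: φ = +13.72150°, λ = +70.15750°
Δφ = -24.2027°,  Δλ = -91.0810°
a = sin²(Δφ/2) + cos φ₁ cos φ₂ sin²(Δλ/2) = 0.434334
c = 2·arcsin(√a) = 1.439084 rad = 82.4534°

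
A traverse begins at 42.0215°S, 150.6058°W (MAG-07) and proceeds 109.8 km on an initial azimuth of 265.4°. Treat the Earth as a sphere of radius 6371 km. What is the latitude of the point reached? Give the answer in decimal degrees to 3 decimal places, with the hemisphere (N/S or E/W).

δ = d/R = 109.8/6371 = 0.017234 rad
φ₂ = arcsin(sin φ₁ cos δ + cos φ₁ sin δ cos θ)
   = arcsin(-0.66941·0.99985 + 0.74289·0.01723·-0.08020) = -42.09306°
λ₂ = λ₁ + atan2(sin θ sin δ cos φ₁, cos δ − sin φ₁ sin φ₂) = -151.93227°

42.093°S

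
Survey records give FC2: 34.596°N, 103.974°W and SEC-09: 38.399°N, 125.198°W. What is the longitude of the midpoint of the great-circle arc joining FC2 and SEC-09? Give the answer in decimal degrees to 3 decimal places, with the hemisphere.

Bx = cos φ₂ cos Δλ = 0.730547,  By = cos φ₂ sin Δλ = -0.283713
φₘ = atan2(sin φ₁ + sin φ₂, √((cos φ₁ + Bx)² + By²)) = 36.97098°
λₘ = λ₁ + atan2(By, cos φ₁ + Bx) = -114.32230°

114.322°W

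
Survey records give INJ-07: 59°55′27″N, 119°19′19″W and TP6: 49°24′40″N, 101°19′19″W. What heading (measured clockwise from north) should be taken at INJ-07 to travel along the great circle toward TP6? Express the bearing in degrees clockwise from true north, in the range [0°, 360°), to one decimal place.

INJ-07: φ = +59.92417°, λ = -119.32194°
TP6: φ = +49.41111°, λ = -101.32194°
Δλ = 18.0000°
y = sin Δλ · cos φ₂ = 0.201055
x = cos φ₁ sin φ₂ − sin φ₁ cos φ₂ cos Δλ = -0.154903
θ = atan2(y, x) = 127.6125° → 127.6125° (mod 360°)

127.6°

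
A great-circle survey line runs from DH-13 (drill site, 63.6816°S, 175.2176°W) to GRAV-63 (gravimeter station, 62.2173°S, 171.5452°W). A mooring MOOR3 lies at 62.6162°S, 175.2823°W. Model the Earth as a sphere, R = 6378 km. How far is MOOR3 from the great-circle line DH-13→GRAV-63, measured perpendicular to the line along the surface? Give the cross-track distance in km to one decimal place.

93.5 km

δ₁₃ = central angle DH-13→MOOR3 = 0.018602 rad  (haversine)
θ₁₃ = bearing DH-13→MOOR3 = 358.400°,  θ₁₂ = bearing DH-13→GRAV-63 = 50.403°
dₓₜ = R·arcsin(sin δ₁₃ · sin(θ₁₃ − θ₁₂)) = 6378·arcsin(0.01860·sin(307.997°)) = -93.493 km
|dₓₜ| = 93.493 km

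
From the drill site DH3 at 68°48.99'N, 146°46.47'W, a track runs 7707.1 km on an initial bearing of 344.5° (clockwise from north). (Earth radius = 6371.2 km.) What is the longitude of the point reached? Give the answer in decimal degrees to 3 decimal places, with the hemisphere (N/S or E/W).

52.551°E

DH3: φ = +68.81650°, λ = -146.77450°
δ = d/R = 7707.1/6371.2 = 1.209678 rad
φ₂ = arcsin(sin φ₁ cos δ + cos φ₁ sin δ cos θ)
   = arcsin(0.93243·0.35332 + 0.36136·0.93550·0.96363) = 40.93488°
λ₂ = λ₁ + atan2(sin θ sin δ cos φ₁, cos δ − sin φ₁ sin φ₂) = 52.55069°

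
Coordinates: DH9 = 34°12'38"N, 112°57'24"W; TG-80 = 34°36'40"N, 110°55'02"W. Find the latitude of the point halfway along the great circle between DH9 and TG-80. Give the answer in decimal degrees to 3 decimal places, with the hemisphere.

34.415°N

DH9: φ = +34.21056°, λ = -112.95667°
TG-80: φ = +34.61111°, λ = -110.91722°
Bx = cos φ₂ cos Δλ = 0.822505,  By = cos φ₂ sin Δλ = 0.029289
φₘ = atan2(sin φ₁ + sin φ₂, √((cos φ₁ + Bx)² + By²)) = 34.41506°
λₘ = λ₁ + atan2(By, cos φ₁ + Bx) = -111.93939°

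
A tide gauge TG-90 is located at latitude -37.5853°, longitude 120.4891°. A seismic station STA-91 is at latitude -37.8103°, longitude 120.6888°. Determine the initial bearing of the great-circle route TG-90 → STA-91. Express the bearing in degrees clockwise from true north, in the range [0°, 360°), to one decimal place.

145.0°

Δλ = 0.1997°
y = sin Δλ · cos φ₂ = 0.002754
x = cos φ₁ sin φ₂ − sin φ₁ cos φ₂ cos Δλ = -0.003930
θ = atan2(y, x) = 144.9816° → 144.9816° (mod 360°)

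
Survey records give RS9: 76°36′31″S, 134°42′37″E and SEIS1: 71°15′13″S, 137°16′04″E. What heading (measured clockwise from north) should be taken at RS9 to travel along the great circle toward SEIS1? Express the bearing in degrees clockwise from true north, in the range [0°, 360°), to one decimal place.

8.8°

RS9: φ = -76.60861°, λ = +134.71028°
SEIS1: φ = -71.25361°, λ = +137.26778°
Δλ = 2.5575°
y = sin Δλ · cos φ₂ = 0.014341
x = cos φ₁ sin φ₂ − sin φ₁ cos φ₂ cos Δλ = 0.093015
θ = atan2(y, x) = 8.7646° → 8.7646° (mod 360°)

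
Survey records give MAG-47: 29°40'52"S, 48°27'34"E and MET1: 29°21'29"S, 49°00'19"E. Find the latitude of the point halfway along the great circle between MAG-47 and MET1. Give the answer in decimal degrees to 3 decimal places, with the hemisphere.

29.520°S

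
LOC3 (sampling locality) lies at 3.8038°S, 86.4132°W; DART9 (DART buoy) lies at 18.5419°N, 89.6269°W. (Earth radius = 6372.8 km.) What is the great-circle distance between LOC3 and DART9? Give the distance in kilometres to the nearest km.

Δφ = 22.3457°,  Δλ = -3.2137°
a = sin²(Δφ/2) + cos φ₁ cos φ₂ sin²(Δλ/2) = 0.038290
c = 2·arcsin(√a) = 0.393901 rad = 22.5688°
d = R·c = 6372.8 × 0.393901 = 2510.2 km

2510 km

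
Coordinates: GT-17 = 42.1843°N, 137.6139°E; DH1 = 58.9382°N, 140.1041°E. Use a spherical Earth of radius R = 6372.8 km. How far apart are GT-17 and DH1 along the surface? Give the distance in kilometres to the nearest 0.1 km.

Δφ = 16.7539°,  Δλ = 2.4902°
a = sin²(Δφ/2) + cos φ₁ cos φ₂ sin²(Δλ/2) = 0.021405
c = 2·arcsin(√a) = 0.293661 rad = 16.8255°
d = R·c = 6372.8 × 0.293661 = 1871.4 km

1871.4 km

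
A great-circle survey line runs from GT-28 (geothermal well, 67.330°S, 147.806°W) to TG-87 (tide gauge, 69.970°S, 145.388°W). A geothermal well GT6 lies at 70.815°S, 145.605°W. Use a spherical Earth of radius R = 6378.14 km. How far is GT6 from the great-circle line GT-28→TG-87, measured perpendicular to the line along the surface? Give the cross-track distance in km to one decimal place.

39.0 km

δ₁₃ = central angle GT-28→GT6 = 0.062343 rad  (haversine)
θ₁₃ = bearing GT-28→GT6 = 168.313°,  θ₁₂ = bearing GT-28→TG-87 = 162.681°
dₓₜ = R·arcsin(sin δ₁₃ · sin(θ₁₃ − θ₁₂)) = 6378.14·arcsin(0.06230·sin(5.631°)) = 38.993 km
|dₓₜ| = 38.993 km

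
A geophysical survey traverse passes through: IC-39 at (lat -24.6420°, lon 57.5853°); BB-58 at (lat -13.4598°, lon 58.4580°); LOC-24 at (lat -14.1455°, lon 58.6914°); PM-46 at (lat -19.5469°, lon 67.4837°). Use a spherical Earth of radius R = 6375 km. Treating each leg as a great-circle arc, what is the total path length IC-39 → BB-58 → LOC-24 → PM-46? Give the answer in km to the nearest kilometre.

2440 km

IC-39→BB-58: c = 0.195694 rad, d = 1247.55 km
BB-58→LOC-24: c = 0.012605 rad, d = 80.35 km
LOC-24→PM-46: c = 0.174453 rad, d = 1112.14 km
Total = 1247.55 + 80.35 + 1112.14 = 2440.04 km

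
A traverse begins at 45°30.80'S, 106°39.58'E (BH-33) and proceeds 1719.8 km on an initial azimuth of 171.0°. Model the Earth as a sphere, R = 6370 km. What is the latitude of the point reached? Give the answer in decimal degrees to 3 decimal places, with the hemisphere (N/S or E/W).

60.712°S

BH-33: φ = -45.51333°, λ = +106.65967°
δ = d/R = 1719.8/6370 = 0.269984 rad
φ₂ = arcsin(sin φ₁ cos δ + cos φ₁ sin δ cos θ)
   = arcsin(-0.71341·0.96378 + 0.70074·0.26672·-0.98769) = -60.71165°
λ₂ = λ₁ + atan2(sin θ sin δ cos φ₁, cos δ − sin φ₁ sin φ₂) = 111.55229°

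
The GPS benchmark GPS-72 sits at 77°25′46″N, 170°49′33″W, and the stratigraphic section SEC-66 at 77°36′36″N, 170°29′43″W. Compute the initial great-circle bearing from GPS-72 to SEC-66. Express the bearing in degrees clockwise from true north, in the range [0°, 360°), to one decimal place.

GPS-72: φ = +77.42944°, λ = -170.82583°
SEC-66: φ = +77.61000°, λ = -170.49528°
Δλ = 0.3306°
y = sin Δλ · cos φ₂ = 0.001238
x = cos φ₁ sin φ₂ − sin φ₁ cos φ₂ cos Δλ = 0.003155
θ = atan2(y, x) = 21.4242° → 21.4242° (mod 360°)

21.4°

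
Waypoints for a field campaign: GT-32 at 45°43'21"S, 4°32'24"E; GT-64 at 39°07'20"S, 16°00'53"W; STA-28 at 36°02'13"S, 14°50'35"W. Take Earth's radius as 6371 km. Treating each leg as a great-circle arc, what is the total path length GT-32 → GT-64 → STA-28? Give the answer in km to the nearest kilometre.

GT-32: φ = -45.72250°, λ = +4.54000°
GT-64: φ = -39.12222°, λ = -16.01472°
STA-28: φ = -36.03694°, λ = -14.84306°
GT-32→GT-64: c = 0.287726 rad, d = 1833.10 km
GT-64→STA-28: c = 0.056233 rad, d = 358.26 km
Total = 1833.10 + 358.26 = 2191.36 km

2191 km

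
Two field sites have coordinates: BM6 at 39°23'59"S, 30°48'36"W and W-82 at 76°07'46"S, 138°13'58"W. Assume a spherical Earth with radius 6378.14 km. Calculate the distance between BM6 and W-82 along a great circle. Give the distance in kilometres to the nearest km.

6222 km

BM6: φ = -39.39972°, λ = -30.81000°
W-82: φ = -76.12944°, λ = -138.23278°
Δφ = -36.7297°,  Δλ = -107.4228°
a = sin²(Δφ/2) + cos φ₁ cos φ₂ sin²(Δλ/2) = 0.219624
c = 2·arcsin(√a) = 0.975504 rad = 55.8922°
d = R·c = 6378.14 × 0.975504 = 6221.9 km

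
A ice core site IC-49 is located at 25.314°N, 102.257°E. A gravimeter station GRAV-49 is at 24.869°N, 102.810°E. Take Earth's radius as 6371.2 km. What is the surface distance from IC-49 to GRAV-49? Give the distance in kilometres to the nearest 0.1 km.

Δφ = -0.4450°,  Δλ = 0.5530°
a = sin²(Δφ/2) + cos φ₁ cos φ₂ sin²(Δλ/2) = 0.000034
c = 2·arcsin(√a) = 0.011693 rad = 0.6700°
d = R·c = 6371.2 × 0.011693 = 74.5 km

74.5 km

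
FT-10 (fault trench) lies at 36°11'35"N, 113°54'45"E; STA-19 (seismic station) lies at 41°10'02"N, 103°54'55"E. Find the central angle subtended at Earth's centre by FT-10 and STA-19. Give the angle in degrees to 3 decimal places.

9.245°

FT-10: φ = +36.19306°, λ = +113.91250°
STA-19: φ = +41.16722°, λ = +103.91528°
Δφ = 4.9742°,  Δλ = -9.9972°
a = sin²(Δφ/2) + cos φ₁ cos φ₂ sin²(Δλ/2) = 0.006495
c = 2·arcsin(√a) = 0.161362 rad = 9.2454°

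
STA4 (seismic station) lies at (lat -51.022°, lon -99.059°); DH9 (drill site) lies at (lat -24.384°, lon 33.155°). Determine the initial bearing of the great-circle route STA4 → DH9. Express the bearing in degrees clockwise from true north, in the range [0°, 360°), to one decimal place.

137.5°

Δλ = 132.2140°
y = sin Δλ · cos φ₂ = 0.674575
x = cos φ₁ sin φ₂ − sin φ₁ cos φ₂ cos Δλ = -0.735428
θ = atan2(y, x) = 137.4712° → 137.4712° (mod 360°)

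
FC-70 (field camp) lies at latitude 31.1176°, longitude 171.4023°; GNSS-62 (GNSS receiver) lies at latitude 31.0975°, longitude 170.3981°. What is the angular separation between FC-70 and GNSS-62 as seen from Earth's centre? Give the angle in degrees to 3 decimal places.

0.860°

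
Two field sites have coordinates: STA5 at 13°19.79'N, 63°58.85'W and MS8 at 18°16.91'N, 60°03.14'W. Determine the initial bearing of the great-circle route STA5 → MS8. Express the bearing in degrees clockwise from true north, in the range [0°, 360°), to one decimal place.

36.8°

STA5: φ = +13.32983°, λ = -63.98083°
MS8: φ = +18.28183°, λ = -60.05233°
Δλ = 3.9285°
y = sin Δλ · cos φ₂ = 0.065053
x = cos φ₁ sin φ₂ − sin φ₁ cos φ₂ cos Δλ = 0.086836
θ = atan2(y, x) = 36.8390° → 36.8390° (mod 360°)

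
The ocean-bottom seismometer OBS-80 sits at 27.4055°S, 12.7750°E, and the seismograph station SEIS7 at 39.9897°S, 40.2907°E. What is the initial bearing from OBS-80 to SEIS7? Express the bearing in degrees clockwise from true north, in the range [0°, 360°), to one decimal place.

Δλ = 27.5157°
y = sin Δλ · cos φ₂ = 0.353960
x = cos φ₁ sin φ₂ − sin φ₁ cos φ₂ cos Δλ = -0.257765
θ = atan2(y, x) = 126.0633° → 126.0633° (mod 360°)

126.1°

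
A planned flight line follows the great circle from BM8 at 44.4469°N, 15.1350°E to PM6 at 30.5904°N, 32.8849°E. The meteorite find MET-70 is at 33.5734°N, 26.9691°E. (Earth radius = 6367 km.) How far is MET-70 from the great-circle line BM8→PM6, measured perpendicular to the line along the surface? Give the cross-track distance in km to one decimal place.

193.6 km

δ₁₃ = central angle BM8→MET-70 = 0.248006 rad  (haversine)
θ₁₃ = bearing BM8→MET-70 = 135.887°,  θ₁₂ = bearing BM8→PM6 = 128.773°
dₓₜ = R·arcsin(sin δ₁₃ · sin(θ₁₃ − θ₁₂)) = 6367·arcsin(0.24547·sin(7.114°)) = 193.597 km
|dₓₜ| = 193.597 km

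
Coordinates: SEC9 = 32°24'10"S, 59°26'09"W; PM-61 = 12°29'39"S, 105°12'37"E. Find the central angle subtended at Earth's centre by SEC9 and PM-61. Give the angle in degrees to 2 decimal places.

132.76°

SEC9: φ = -32.40278°, λ = -59.43583°
PM-61: φ = -12.49417°, λ = +105.21028°
Δφ = 19.9086°,  Δλ = 164.6461°
a = sin²(Δφ/2) + cos φ₁ cos φ₂ sin²(Δλ/2) = 0.839478
c = 2·arcsin(√a) = 2.317137 rad = 132.7622°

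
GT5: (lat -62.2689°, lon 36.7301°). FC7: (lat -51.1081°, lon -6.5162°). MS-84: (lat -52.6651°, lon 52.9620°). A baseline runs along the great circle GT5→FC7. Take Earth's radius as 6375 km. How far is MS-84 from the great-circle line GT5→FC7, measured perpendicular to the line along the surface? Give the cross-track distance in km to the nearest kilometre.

1034 km

δ₁₃ = central angle GT5→MS-84 = 0.225261 rad  (haversine)
θ₁₃ = bearing GT5→MS-84 = 49.374°,  θ₁₂ = bearing GT5→FC7 = 275.660°
dₓₜ = R·arcsin(sin δ₁₃ · sin(θ₁₃ − θ₁₂)) = 6375·arcsin(0.22336·sin(-226.286°)) = 1033.744 km
|dₓₜ| = 1033.744 km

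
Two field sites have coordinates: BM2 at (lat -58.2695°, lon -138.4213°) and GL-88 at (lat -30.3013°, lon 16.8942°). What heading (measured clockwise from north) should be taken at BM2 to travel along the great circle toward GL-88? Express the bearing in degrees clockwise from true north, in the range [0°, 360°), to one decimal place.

158.9°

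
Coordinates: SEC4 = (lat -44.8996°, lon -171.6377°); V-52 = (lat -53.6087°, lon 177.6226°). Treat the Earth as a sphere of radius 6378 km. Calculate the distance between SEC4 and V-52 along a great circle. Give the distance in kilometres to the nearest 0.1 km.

Δφ = -8.7091°,  Δλ = -10.7397°
a = sin²(Δφ/2) + cos φ₁ cos φ₂ sin²(Δλ/2) = 0.009446
c = 2·arcsin(√a) = 0.194685 rad = 11.1547°
d = R·c = 6378 × 0.194685 = 1241.7 km

1241.7 km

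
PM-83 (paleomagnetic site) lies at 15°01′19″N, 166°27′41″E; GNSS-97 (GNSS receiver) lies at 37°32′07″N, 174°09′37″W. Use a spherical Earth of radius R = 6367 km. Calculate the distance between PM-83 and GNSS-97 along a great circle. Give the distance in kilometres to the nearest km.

3146 km

PM-83: φ = +15.02194°, λ = +166.46139°
GNSS-97: φ = +37.53528°, λ = -174.16028°
Δφ = 22.5133°,  Δλ = 19.3783°
a = sin²(Δφ/2) + cos φ₁ cos φ₂ sin²(Δλ/2) = 0.059799
c = 2·arcsin(√a) = 0.494087 rad = 28.3091°
d = R·c = 6367 × 0.494087 = 3145.9 km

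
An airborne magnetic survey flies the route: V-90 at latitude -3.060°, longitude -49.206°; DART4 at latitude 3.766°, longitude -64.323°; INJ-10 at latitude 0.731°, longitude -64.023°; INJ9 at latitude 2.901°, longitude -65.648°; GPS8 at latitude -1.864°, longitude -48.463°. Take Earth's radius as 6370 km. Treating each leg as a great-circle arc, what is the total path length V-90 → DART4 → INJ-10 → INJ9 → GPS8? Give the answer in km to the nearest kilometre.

4466 km

V-90→DART4: c = 0.289345 rad, d = 1843.13 km
DART4→INJ-10: c = 0.053228 rad, d = 339.07 km
INJ-10→INJ9: c = 0.047306 rad, d = 301.34 km
INJ9→GPS8: c = 0.311156 rad, d = 1982.06 km
Total = 1843.13 + 339.07 + 301.34 + 1982.06 = 4465.60 km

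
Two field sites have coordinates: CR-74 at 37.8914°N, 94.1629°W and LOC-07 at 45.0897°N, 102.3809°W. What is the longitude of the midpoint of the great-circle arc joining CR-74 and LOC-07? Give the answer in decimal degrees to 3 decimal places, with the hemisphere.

98.043°W

Bx = cos φ₂ cos Δλ = 0.698749,  By = cos φ₂ sin Δλ = -0.100915
φₘ = atan2(sin φ₁ + sin φ₂, √((cos φ₁ + Bx)² + By²)) = 41.56351°
λₘ = λ₁ + atan2(By, cos φ₁ + Bx) = -98.04292°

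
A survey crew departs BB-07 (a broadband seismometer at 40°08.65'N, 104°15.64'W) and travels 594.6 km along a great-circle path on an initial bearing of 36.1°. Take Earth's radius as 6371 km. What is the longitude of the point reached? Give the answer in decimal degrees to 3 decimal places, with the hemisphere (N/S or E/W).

BB-07: φ = +40.14417°, λ = -104.26067°
δ = d/R = 594.6/6371 = 0.093329 rad
φ₂ = arcsin(sin φ₁ cos δ + cos φ₁ sin δ cos θ)
   = arcsin(0.64471·0.99565 + 0.76442·0.09319·0.80799) = 44.38435°
λ₂ = λ₁ + atan2(sin θ sin δ cos φ₁, cos δ − sin φ₁ sin φ₂) = -99.85415°

99.854°W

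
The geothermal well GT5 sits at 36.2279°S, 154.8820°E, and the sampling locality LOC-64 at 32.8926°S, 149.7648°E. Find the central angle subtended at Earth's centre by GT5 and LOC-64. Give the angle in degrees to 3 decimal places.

5.373°

Δφ = 3.3353°,  Δλ = -5.1172°
a = sin²(Δφ/2) + cos φ₁ cos φ₂ sin²(Δλ/2) = 0.002197
c = 2·arcsin(√a) = 0.093774 rad = 5.3728°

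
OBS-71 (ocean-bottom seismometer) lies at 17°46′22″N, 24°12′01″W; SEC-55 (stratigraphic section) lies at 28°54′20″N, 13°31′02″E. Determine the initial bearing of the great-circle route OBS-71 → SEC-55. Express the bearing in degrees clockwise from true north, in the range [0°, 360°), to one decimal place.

65.1°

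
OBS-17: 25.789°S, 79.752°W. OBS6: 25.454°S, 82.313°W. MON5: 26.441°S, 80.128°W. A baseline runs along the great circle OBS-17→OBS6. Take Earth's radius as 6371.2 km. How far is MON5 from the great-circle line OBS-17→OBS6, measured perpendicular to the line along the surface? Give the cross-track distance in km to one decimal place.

δ₁₃ = central angle OBS-17→MON5 = 0.012815 rad  (haversine)
θ₁₃ = bearing OBS-17→MON5 = 207.293°,  θ₁₂ = bearing OBS-17→OBS6 = 277.699°
dₓₜ = R·arcsin(sin δ₁₃ · sin(θ₁₃ − θ₁₂)) = 6371.2·arcsin(0.01281·sin(-70.406°)) = -76.917 km
|dₓₜ| = 76.917 km

76.9 km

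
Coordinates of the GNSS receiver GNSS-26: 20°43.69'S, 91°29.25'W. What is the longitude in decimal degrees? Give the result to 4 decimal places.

91.4875°W

91° + 29.25′/60 = 91 + 0.48750 = 91.4875°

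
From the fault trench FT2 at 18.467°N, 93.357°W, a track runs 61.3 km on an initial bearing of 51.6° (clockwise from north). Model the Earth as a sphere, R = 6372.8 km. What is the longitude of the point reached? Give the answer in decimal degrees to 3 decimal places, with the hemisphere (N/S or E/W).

92.901°W

δ = d/R = 61.3/6372.8 = 0.009619 rad
φ₂ = arcsin(sin φ₁ cos δ + cos φ₁ sin δ cos θ)
   = arcsin(0.31676·0.99995 + 0.94851·0.00962·0.62115) = 18.80878°
λ₂ = λ₁ + atan2(sin θ sin δ cos φ₁, cos δ − sin φ₁ sin φ₂) = -92.90072°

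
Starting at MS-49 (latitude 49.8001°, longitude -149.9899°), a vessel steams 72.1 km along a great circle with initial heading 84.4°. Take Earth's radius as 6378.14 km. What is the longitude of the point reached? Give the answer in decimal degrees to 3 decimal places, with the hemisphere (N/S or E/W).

148.990°W

δ = d/R = 72.1/6378.14 = 0.011304 rad
φ₂ = arcsin(sin φ₁ cos δ + cos φ₁ sin δ cos θ)
   = arcsin(0.76380·0.99994 + 0.64546·0.01130·0.09758) = 49.85901°
λ₂ = λ₁ + atan2(sin θ sin δ cos φ₁, cos δ − sin φ₁ sin φ₂) = -148.98999°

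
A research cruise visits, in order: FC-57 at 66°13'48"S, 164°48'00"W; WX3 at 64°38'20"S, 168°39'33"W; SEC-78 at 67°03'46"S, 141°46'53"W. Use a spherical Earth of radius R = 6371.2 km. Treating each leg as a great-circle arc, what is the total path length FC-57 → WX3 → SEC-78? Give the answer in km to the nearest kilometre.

1493 km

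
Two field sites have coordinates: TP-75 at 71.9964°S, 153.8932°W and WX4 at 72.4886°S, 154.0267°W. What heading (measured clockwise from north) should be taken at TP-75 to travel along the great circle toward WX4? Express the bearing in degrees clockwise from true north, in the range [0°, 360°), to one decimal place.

184.7°

Δλ = -0.1335°
y = sin Δλ · cos φ₂ = -0.000701
x = cos φ₁ sin φ₂ − sin φ₁ cos φ₂ cos Δλ = -0.008591
θ = atan2(y, x) = -175.3347° → 184.6653° (mod 360°)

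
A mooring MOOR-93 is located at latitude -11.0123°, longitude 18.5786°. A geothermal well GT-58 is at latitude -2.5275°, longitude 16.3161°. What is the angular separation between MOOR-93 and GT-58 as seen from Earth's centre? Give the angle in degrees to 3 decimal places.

8.777°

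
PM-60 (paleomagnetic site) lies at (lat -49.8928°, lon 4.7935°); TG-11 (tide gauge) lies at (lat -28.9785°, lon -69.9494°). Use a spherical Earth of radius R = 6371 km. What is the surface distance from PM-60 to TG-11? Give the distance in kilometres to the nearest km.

Δφ = 20.9143°,  Δλ = -74.7429°
a = sin²(Δφ/2) + cos φ₁ cos φ₂ sin²(Δλ/2) = 0.240573
c = 2·arcsin(√a) = 1.025287 rad = 58.7446°
d = R·c = 6371 × 1.025287 = 6532.1 km

6532 km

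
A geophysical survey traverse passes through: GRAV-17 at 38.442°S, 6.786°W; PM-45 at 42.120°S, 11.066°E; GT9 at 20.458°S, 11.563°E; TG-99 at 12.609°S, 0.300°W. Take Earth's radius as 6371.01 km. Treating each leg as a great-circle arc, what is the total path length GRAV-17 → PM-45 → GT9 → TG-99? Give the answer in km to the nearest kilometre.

GRAV-17→PM-45: c = 0.245697 rad, d = 1565.34 km
PM-45→GT9: c = 0.378144 rad, d = 2409.16 km
GT9→TG-99: c = 0.240986 rad, d = 1535.33 km
Total = 1565.34 + 2409.16 + 1535.33 = 5509.82 km

5510 km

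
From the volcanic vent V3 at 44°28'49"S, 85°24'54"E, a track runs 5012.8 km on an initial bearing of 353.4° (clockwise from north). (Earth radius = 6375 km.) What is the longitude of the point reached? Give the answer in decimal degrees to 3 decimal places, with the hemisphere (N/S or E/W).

80.749°E

V3: φ = -44.48028°, λ = +85.41500°
δ = d/R = 5012.8/6375 = 0.786322 rad
φ₂ = arcsin(sin φ₁ cos δ + cos φ₁ sin δ cos θ)
   = arcsin(-0.70066·0.70645 + 0.71349·0.70776·0.99337) = 0.38088°
λ₂ = λ₁ + atan2(sin θ sin δ cos φ₁, cos δ − sin φ₁ sin φ₂) = 80.74885°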